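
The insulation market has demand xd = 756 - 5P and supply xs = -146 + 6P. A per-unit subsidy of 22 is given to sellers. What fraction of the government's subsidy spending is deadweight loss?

Pre-subsidy: 756 - 5P = -146 + 6P gives P* = 82, x* = 346.
With the subsidy, sellers receive Ps = Pb + 22 for each unit, where Pb is the price buyers pay.
Supply in terms of Pb becomes xs = -146 + 6(Pb + 22) = -14 + 6Pb. Setting this equal to demand: 756 - 5Pb = -14 + 6Pb, so Pb = 70.
Sellers receive Ps = 70 + 22 = 92; x' = 756 − 5·70 = 406.
ΔCS = ½(346 + 406)(82 − 70) = 4512; ΔPS = ½(346 + 406)(92 − 82) = 3760.
Government spending = 22 × 406 = 8932.
DWL = ½ × 22 × (406 − 346) = 660; fraction = 660 / 8932 = 15/203.

DWL / government spending = 15/203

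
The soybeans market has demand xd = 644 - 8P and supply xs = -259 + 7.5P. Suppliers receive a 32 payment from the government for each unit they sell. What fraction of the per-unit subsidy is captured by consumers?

Consumer share = 15/31

Pre-subsidy: 644 - 8P = -259 + 7.5P gives P* = 1806/31, x* = 5516/31.
With the subsidy, sellers receive Ps = Pb + 32 for each unit, where Pb is the price buyers pay.
Supply in terms of Pb becomes xs = -259 + 7.5(Pb + 32) = -19 + 7.5Pb. Setting this equal to demand: 644 - 8Pb = -19 + 7.5Pb, so Pb = 1326/31.
Sellers receive Ps = 1326/31 + 32 = 2318/31; x' = 644 − 8·(1326/31) = 9356/31.
Buyers' price falls by P* − Pb = 1806/31 − 1326/31 = 480/31; sellers' price rises by Ps − P* = 2318/31 − 1806/31 = 512/31.
So consumers capture (480/31)/32 = 15/31 of each unit of subsidy.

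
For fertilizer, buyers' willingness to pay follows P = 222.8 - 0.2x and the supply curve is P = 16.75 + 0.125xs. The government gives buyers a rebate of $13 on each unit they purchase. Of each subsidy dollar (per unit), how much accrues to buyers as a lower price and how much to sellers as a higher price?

Pre-subsidy: 222.8 - 0.2x = 16.75 + 0.125x gives x* = 634 and P* = 96.
With the rebate, buyers effectively pay Pb = Ps − 13, where Ps is the price sellers receive.
On the curves, Pb = 222.8 - 0.2x and Ps = 16.75 + 0.125x; the wedge Ps − Pb = 13 gives 16.75 + 0.125x − (222.8 - 0.2x) = 13, so x' = 674.
Then Pb = 222.8 − 0.2·674 = 88 and Ps = 16.75 + 0.125·674 = 101.
Buyers' price falls by P* − Pb = 96 − 88 = 8; sellers' price rises by Ps − P* = 101 − 96 = 5.

Buyers gain $8 per unit; sellers gain $5 per unit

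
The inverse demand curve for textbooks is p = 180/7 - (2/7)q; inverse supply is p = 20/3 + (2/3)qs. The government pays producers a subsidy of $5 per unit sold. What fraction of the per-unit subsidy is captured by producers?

Pre-subsidy: 180/7 - (2/7)q = 20/3 + (2/3)q gives q* = 20 and p* = 20.
With the subsidy, sellers receive ps = pb + 5 for each unit, where pb is the price buyers pay.
On the curves, pb = 180/7 - (2/7)q and ps = 20/3 + (2/3)q; the wedge ps − pb = 5 gives 20/3 + (2/3)q − (180/7 - (2/7)q) = 5, so q' = 25.25.
Then pb = 180/7 − (2/7)·25.25 = 18.5 and ps = 20/3 + (2/3)·25.25 = 23.5.
Buyers' price falls by p* − pb = 20 − 18.5 = 1.5; sellers' price rises by ps − p* = 23.5 − 20 = 3.5.
So producers capture 3.5/5 = 0.7 of each unit of subsidy.

Producer share = 0.7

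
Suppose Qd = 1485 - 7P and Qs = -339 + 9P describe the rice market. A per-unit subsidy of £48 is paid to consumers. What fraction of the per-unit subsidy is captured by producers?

Pre-subsidy: 1485 - 7P = -339 + 9P gives P* = 114, Q* = 687.
With the rebate, buyers effectively pay Pb = Ps − 48, where Ps is the price sellers receive.
Demand in terms of Ps becomes Qd = 1485 − 7(Ps − 48) = 1821 - 7Ps. Setting this equal to supply: 1821 - 7Ps = -339 + 9Ps, so Ps = 135.
Buyers pay Pb = 135 − 48 = 87; Q' = -339 + 9·135 = 876.
Buyers' price falls by P* − Pb = 114 − 87 = 27; sellers' price rises by Ps − P* = 135 − 114 = 21.
So producers capture 21/48 = 0.4375 of each unit of subsidy.

Producer share = 0.4375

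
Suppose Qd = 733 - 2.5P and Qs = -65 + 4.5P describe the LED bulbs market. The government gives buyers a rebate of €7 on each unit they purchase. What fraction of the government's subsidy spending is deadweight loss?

DWL / government spending = 45/3674

Pre-subsidy: 733 - 2.5P = -65 + 4.5P gives P* = 114, Q* = 448.
With the rebate, buyers effectively pay Pb = Ps − 7, where Ps is the price sellers receive.
Demand in terms of Ps becomes Qd = 733 − 2.5(Ps − 7) = 750.5 - 2.5Ps. Setting this equal to supply: 750.5 - 2.5Ps = -65 + 4.5Ps, so Ps = 116.5.
Buyers pay Pb = 116.5 − 7 = 109.5; Q' = -65 + 4.5·116.5 = 459.25.
ΔCS = ½(448 + 459.25)(114 − 109.5) = 2041.3125; ΔPS = ½(448 + 459.25)(116.5 − 114) = 1134.0625.
Government spending = 7 × 459.25 = 3214.75.
DWL = ½ × 7 × (459.25 − 448) = 39.375; fraction = 39.375 / 3214.75 = 45/3674.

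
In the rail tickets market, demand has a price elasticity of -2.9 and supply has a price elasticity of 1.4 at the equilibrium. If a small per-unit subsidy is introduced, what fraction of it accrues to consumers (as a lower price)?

For a small subsidy around the equilibrium, the benefit split depends on the relative slopes, which at a point are proportional to the elasticities.
Buyer share = εs/(εs + |εd|) = 1.4/(1.4 + 2.9) = 14/43; seller share = |εd|/(εs + |εd|) = 29/43.

Consumer share = 14/43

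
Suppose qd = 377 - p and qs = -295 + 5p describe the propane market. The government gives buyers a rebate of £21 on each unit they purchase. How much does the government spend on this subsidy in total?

Government cost = £5932.5

Pre-subsidy: 377 - p = -295 + 5p gives p* = 112, q* = 265.
With the rebate, buyers effectively pay pb = ps − 21, where ps is the price sellers receive.
Demand in terms of ps becomes qd = 377 − 1(ps − 21) = 398 - ps. Setting this equal to supply: 398 - ps = -295 + 5ps, so ps = 115.5.
Buyers pay pb = 115.5 − 21 = 94.5; q' = -295 + 5·115.5 = 282.5.
Government outlay = subsidy × quantity = 21 × 282.5 = 5932.5.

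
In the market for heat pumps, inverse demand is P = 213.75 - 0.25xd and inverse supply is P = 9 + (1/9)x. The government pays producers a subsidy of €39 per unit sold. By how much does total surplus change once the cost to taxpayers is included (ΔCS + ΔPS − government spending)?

Pre-subsidy: 213.75 - 0.25x = 9 + (1/9)x gives x* = 567 and P* = 72.
With the subsidy, sellers receive Ps = Pb + 39 for each unit, where Pb is the price buyers pay.
On the curves, Pb = 213.75 - 0.25x and Ps = 9 + (1/9)x; the wedge Ps − Pb = 39 gives 9 + (1/9)x − (213.75 - 0.25x) = 39, so x' = 675.
Then Pb = 213.75 − 0.25·675 = 45 and Ps = 9 + (1/9)·675 = 84.
ΔCS = ½(567 + 675)(72 − 45) = 16767; ΔPS = ½(567 + 675)(84 − 72) = 7452.
Government spending = 39 × 675 = 26325.
Net change = 16767 + 7452 − 26325 = -2106. The loss equals the DWL triangle ½·39·108.

Net change in total surplus = -€2106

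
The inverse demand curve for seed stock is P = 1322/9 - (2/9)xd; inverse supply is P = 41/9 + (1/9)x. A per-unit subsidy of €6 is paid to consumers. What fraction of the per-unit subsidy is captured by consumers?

Pre-subsidy: 1322/9 - (2/9)x = 41/9 + (1/9)x gives x* = 427 and P* = 52.
With the rebate, buyers effectively pay Pb = Ps − 6, where Ps is the price sellers receive.
On the curves, Pb = 1322/9 - (2/9)x and Ps = 41/9 + (1/9)x; the wedge Ps − Pb = 6 gives 41/9 + (1/9)x − (1322/9 - (2/9)x) = 6, so x' = 445.
Then Pb = 1322/9 − (2/9)·445 = 48 and Ps = 41/9 + (1/9)·445 = 54.
Buyers' price falls by P* − Pb = 52 − 48 = 4; sellers' price rises by Ps − P* = 54 − 52 = 2.
So consumers capture 4/6 = 2/3 of each unit of subsidy.

Consumer share = 2/3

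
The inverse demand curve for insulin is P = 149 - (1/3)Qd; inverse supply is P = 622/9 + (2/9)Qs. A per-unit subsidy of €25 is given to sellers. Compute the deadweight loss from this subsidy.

Pre-subsidy: 149 - (1/3)Q = 622/9 + (2/9)Q gives Q* = 143.8 and P* = 1516/15.
With the subsidy, sellers receive Ps = Pb + 25 for each unit, where Pb is the price buyers pay.
On the curves, Pb = 149 - (1/3)Q and Ps = 622/9 + (2/9)Q; the wedge Ps − Pb = 25 gives 622/9 + (2/9)Q − (149 - (1/3)Q) = 25, so Q' = 188.8.
Then Pb = 149 − (1/3)·188.8 = 1291/15 and Ps = 622/9 + (2/9)·188.8 = 1666/15.
The subsidy expands output by 188.8 − 143.8 = 45 past the efficient level; on those units the gap between marginal cost and willingness to pay runs from 0 up to 25.
DWL = ½ × 25 × 45 = 562.5.

Deadweight loss = €562.5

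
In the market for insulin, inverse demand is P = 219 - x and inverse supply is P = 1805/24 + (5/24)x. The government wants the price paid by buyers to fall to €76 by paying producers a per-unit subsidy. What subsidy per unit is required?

At a buyer price of 76, quantity demanded is 219 − 1·76 = 143.
Sellers supply 143 only when they receive Ps = 1805/24 + (5/24)·143 = 105.
s = Ps − Pb = 105 − 76 = 29.

Required subsidy s = €29 per unit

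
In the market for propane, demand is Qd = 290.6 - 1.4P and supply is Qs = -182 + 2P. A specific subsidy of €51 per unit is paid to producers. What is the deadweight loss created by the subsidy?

Pre-subsidy: 290.6 - 1.4P = -182 + 2P gives P* = 139, Q* = 96.
With the subsidy, sellers receive Ps = Pb + 51 for each unit, where Pb is the price buyers pay.
Supply in terms of Pb becomes Qs = -182 + 2(Pb + 51) = -80 + 2Pb. Setting this equal to demand: 290.6 - 1.4Pb = -80 + 2Pb, so Pb = 109.
Sellers receive Ps = 109 + 51 = 160; Q' = 290.6 − 1.4·109 = 138.
The subsidy expands output by 138 − 96 = 42 past the efficient level; on those units the gap between marginal cost and willingness to pay runs from 0 up to 51.
DWL = ½ × 51 × 42 = 1071.

Deadweight loss = €1071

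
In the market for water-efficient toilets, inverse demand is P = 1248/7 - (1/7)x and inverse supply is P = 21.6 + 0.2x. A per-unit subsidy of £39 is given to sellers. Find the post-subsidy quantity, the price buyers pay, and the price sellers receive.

x' = 570.75; buyers pay £96.75; sellers receive £135.75

Pre-subsidy: 1248/7 - (1/7)x = 21.6 + 0.2x gives x* = 457 and P* = 113.
With the subsidy, sellers receive Ps = Pb + 39 for each unit, where Pb is the price buyers pay.
On the curves, Pb = 1248/7 - (1/7)x and Ps = 21.6 + 0.2x; the wedge Ps − Pb = 39 gives 21.6 + 0.2x − (1248/7 - (1/7)x) = 39, so x' = 570.75.
Then Pb = 1248/7 − (1/7)·570.75 = 96.75 and Ps = 21.6 + 0.2·570.75 = 135.75.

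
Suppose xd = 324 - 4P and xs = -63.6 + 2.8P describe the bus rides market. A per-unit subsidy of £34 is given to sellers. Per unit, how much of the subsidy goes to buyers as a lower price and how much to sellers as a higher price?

Buyers gain £14 per unit; sellers gain £20 per unit

Pre-subsidy: 324 - 4P = -63.6 + 2.8P gives P* = 57, x* = 96.
With the subsidy, sellers receive Ps = Pb + 34 for each unit, where Pb is the price buyers pay.
Supply in terms of Pb becomes xs = -63.6 + 2.8(Pb + 34) = 31.6 + 2.8Pb. Setting this equal to demand: 324 - 4Pb = 31.6 + 2.8Pb, so Pb = 43.
Sellers receive Ps = 43 + 34 = 77; x' = 324 − 4·43 = 152.
Buyers' price falls by P* − Pb = 57 − 43 = 14; sellers' price rises by Ps − P* = 77 − 57 = 20.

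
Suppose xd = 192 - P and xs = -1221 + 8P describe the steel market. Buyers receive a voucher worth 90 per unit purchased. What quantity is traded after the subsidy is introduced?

Pre-subsidy: 192 - P = -1221 + 8P gives P* = 157, x* = 35.
With the rebate, buyers effectively pay Pb = Ps − 90, where Ps is the price sellers receive.
Demand in terms of Ps becomes xd = 192 − 1(Ps − 90) = 282 - Ps. Setting this equal to supply: 282 - Ps = -1221 + 8Ps, so Ps = 167.
Buyers pay Pb = 167 − 90 = 77; x' = -1221 + 8·167 = 115.

x' = 115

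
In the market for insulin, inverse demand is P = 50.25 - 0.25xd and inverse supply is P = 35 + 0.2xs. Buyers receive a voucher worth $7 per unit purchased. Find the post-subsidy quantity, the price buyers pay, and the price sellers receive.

Pre-subsidy: 50.25 - 0.25x = 35 + 0.2x gives x* = 305/9 and P* = 376/9.
With the rebate, buyers effectively pay Pb = Ps − 7, where Ps is the price sellers receive.
On the curves, Pb = 50.25 - 0.25x and Ps = 35 + 0.2x; the wedge Ps − Pb = 7 gives 35 + 0.2x − (50.25 - 0.25x) = 7, so x' = 445/9.
Then Pb = 50.25 − 0.25·(445/9) = 341/9 and Ps = 35 + 0.2·(445/9) = 404/9.

x' = 445/9; buyers pay 341/9; sellers receive 404/9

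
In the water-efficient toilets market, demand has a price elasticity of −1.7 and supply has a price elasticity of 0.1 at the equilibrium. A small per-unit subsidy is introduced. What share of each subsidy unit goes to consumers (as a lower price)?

For a small subsidy around the equilibrium, the benefit split depends on the relative slopes, which at a point are proportional to the elasticities.
Buyer share = εs/(εs + |εd|) = 0.1/(0.1 + 1.7) = 1/18; seller share = |εd|/(εs + |εd|) = 17/18.

Consumer share = 1/18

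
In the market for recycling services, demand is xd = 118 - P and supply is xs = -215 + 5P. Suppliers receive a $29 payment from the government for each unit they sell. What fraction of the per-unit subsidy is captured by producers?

Pre-subsidy: 118 - P = -215 + 5P gives P* = 55.5, x* = 62.5.
With the subsidy, sellers receive Ps = Pb + 29 for each unit, where Pb is the price buyers pay.
Supply in terms of Pb becomes xs = -215 + 5(Pb + 29) = -70 + 5Pb. Setting this equal to demand: 118 - Pb = -70 + 5Pb, so Pb = 94/3.
Sellers receive Ps = 94/3 + 29 = 181/3; x' = 118 − 1·(94/3) = 260/3.
Buyers' price falls by P* − Pb = 55.5 − 94/3 = 145/6; sellers' price rises by Ps − P* = 181/3 − 55.5 = 29/6.
So producers capture (29/6)/29 = 1/6 of each unit of subsidy.

Producer share = 1/6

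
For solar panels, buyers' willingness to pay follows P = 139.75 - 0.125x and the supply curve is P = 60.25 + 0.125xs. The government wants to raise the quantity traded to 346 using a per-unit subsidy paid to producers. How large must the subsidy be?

At x = 346, from the demand curve buyers pay Pb = 139.75 − 0.125·346 = 96.5; from the supply curve sellers need Ps = 60.25 + 0.125·346 = 103.5.
The subsidy must fill the gap: s = Ps − Pb = 103.5 − 96.5 = 7.

Required subsidy s = 7 per unit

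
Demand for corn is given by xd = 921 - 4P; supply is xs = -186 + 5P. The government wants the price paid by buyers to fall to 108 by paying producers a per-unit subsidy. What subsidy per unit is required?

Required subsidy s = 27 per unit

At a buyer price of 108, quantity demanded is 921 − 4·108 = 489.
Sellers supply 489 only when they receive Ps with -186 + 5·Ps = 489, i.e. Ps = 135.
s = Ps − Pb = 135 − 108 = 27.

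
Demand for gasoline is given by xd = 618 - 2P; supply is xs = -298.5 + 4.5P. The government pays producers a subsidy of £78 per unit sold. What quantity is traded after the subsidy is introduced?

x' = 444

Pre-subsidy: 618 - 2P = -298.5 + 4.5P gives P* = 141, x* = 336.
With the subsidy, sellers receive Ps = Pb + 78 for each unit, where Pb is the price buyers pay.
Supply in terms of Pb becomes xs = -298.5 + 4.5(Pb + 78) = 52.5 + 4.5Pb. Setting this equal to demand: 618 - 2Pb = 52.5 + 4.5Pb, so Pb = 87.
Sellers receive Ps = 87 + 78 = 165; x' = 618 − 2·87 = 444.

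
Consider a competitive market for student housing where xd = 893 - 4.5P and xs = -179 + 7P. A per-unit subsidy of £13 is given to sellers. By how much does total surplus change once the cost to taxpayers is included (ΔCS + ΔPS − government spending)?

Pre-subsidy: 893 - 4.5P = -179 + 7P gives P* = 2144/23, x* = 10891/23.
With the subsidy, sellers receive Ps = Pb + 13 for each unit, where Pb is the price buyers pay.
Supply in terms of Pb becomes xs = -179 + 7(Pb + 13) = -88 + 7Pb. Setting this equal to demand: 893 - 4.5Pb = -88 + 7Pb, so Pb = 1962/23.
Sellers receive Ps = 1962/23 + 13 = 2261/23; x' = 893 − 4.5·(1962/23) = 11710/23.
ΔCS = ½(10891/23 + 11710/23)(2144/23 − 1962/23) = 2056691/529; ΔPS = ½(10891/23 + 11710/23)(2261/23 − 2144/23) = 2644317/1058.
Government spending = 13 × 11710/23 = 152230/23.
Net change = 2056691/529 + 2644317/1058 − 152230/23 = -10647/46. The loss equals the DWL triangle ½·13·819/23.

Net change in total surplus = -10647/46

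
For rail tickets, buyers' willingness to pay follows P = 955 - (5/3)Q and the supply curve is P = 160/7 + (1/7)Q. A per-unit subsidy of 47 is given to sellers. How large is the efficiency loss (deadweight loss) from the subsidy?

Deadweight loss = 46389/76

Pre-subsidy: 955 - (5/3)Q = 160/7 + (1/7)Q gives Q* = 19575/38 and P* = 3665/38.
With the subsidy, sellers receive Ps = Pb + 47 for each unit, where Pb is the price buyers pay.
On the curves, Pb = 955 - (5/3)Q and Ps = 160/7 + (1/7)Q; the wedge Ps − Pb = 47 gives 160/7 + (1/7)Q − (955 - (5/3)Q) = 47, so Q' = 10281/19.
Then Pb = 955 − (5/3)·(10281/19) = 1010/19 and Ps = 160/7 + (1/7)·(10281/19) = 1903/19.
The subsidy expands output by 10281/19 − 19575/38 = 987/38 past the efficient level; on those units the gap between marginal cost and willingness to pay runs from 0 up to 47.
DWL = ½ × 47 × 987/38 = 46389/76.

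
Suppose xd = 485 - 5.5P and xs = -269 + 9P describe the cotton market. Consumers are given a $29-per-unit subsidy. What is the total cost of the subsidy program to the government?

Government cost = $8642

Pre-subsidy: 485 - 5.5P = -269 + 9P gives P* = 52, x* = 199.
With the rebate, buyers effectively pay Pb = Ps − 29, where Ps is the price sellers receive.
Demand in terms of Ps becomes xd = 485 − 5.5(Ps − 29) = 644.5 - 5.5Ps. Setting this equal to supply: 644.5 - 5.5Ps = -269 + 9Ps, so Ps = 63.
Buyers pay Pb = 63 − 29 = 34; x' = -269 + 9·63 = 298.
Government outlay = subsidy × quantity = 29 × 298 = 8642.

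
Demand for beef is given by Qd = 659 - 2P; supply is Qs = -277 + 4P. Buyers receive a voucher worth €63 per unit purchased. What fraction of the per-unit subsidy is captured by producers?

Pre-subsidy: 659 - 2P = -277 + 4P gives P* = 156, Q* = 347.
With the rebate, buyers effectively pay Pb = Ps − 63, where Ps is the price sellers receive.
Demand in terms of Ps becomes Qd = 659 − 2(Ps − 63) = 785 - 2Ps. Setting this equal to supply: 785 - 2Ps = -277 + 4Ps, so Ps = 177.
Buyers pay Pb = 177 − 63 = 114; Q' = -277 + 4·177 = 431.
Buyers' price falls by P* − Pb = 156 − 114 = 42; sellers' price rises by Ps − P* = 177 − 156 = 21.
So producers capture 21/63 = 1/3 of each unit of subsidy.

Producer share = 1/3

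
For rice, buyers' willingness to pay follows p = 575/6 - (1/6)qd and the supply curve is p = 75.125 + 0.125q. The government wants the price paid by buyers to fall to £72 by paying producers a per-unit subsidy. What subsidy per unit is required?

Required subsidy s = £21 per unit

At a buyer price of 72, quantity demanded is 575 − 6·72 = 143.
Sellers supply 143 only when they receive ps = 75.125 + 0.125·143 = 93.
s = ps − pb = 93 − 72 = 21.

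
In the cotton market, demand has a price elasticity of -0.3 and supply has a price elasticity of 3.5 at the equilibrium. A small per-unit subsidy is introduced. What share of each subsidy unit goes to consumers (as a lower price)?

For a small subsidy around the equilibrium, the benefit split depends on the relative slopes, which at a point are proportional to the elasticities.
Buyer share = εs/(εs + |εd|) = 3.5/(3.5 + 0.3) = 35/38; seller share = |εd|/(εs + |εd|) = 3/38.

Consumer share = 35/38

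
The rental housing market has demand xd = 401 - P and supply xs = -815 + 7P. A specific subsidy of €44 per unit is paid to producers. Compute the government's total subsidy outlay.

Pre-subsidy: 401 - P = -815 + 7P gives P* = 152, x* = 249.
With the subsidy, sellers receive Ps = Pb + 44 for each unit, where Pb is the price buyers pay.
Supply in terms of Pb becomes xs = -815 + 7(Pb + 44) = -507 + 7Pb. Setting this equal to demand: 401 - Pb = -507 + 7Pb, so Pb = 113.5.
Sellers receive Ps = 113.5 + 44 = 157.5; x' = 401 − 1·113.5 = 287.5.
Government outlay = subsidy × quantity = 44 × 287.5 = 12650.

Government cost = €12650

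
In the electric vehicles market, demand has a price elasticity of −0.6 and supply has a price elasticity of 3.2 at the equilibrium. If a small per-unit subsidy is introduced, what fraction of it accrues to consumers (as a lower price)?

For a small subsidy around the equilibrium, the benefit split depends on the relative slopes, which at a point are proportional to the elasticities.
Buyer share = εs/(εs + |εd|) = 3.2/(3.2 + 0.6) = 16/19; seller share = |εd|/(εs + |εd|) = 3/19.

Consumer share = 16/19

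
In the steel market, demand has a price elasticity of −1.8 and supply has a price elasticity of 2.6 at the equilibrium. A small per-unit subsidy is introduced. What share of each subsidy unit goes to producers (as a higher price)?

For a small subsidy around the equilibrium, the benefit split depends on the relative slopes, which at a point are proportional to the elasticities.
Buyer share = εs/(εs + |εd|) = 2.6/(2.6 + 1.8) = 13/22; seller share = |εd|/(εs + |εd|) = 9/22.
So producers capture 9/22 of the subsidy.

Producer share = 9/22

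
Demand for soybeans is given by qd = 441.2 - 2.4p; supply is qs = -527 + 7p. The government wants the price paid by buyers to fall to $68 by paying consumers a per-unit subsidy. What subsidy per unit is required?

Required subsidy s = $47 per unit

At a buyer price of 68, quantity demanded is 441.2 − 2.4·68 = 278.
Sellers supply 278 only when they receive ps with -527 + 7·ps = 278, i.e. ps = 115.
s = ps − pb = 115 − 68 = 47.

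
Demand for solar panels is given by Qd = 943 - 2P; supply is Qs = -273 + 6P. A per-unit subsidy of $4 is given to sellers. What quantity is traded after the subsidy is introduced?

Pre-subsidy: 943 - 2P = -273 + 6P gives P* = 152, Q* = 639.
With the subsidy, sellers receive Ps = Pb + 4 for each unit, where Pb is the price buyers pay.
Supply in terms of Pb becomes Qs = -273 + 6(Pb + 4) = -249 + 6Pb. Setting this equal to demand: 943 - 2Pb = -249 + 6Pb, so Pb = 149.
Sellers receive Ps = 149 + 4 = 153; Q' = 943 − 2·149 = 645.

Q' = 645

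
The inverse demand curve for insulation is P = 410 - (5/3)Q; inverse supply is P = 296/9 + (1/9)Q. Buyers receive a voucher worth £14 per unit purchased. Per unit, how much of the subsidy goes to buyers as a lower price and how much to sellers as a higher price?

Buyers gain £13.125 per unit; sellers gain £0.875 per unit

Pre-subsidy: 410 - (5/3)Q = 296/9 + (1/9)Q gives Q* = 212.125 and P* = 1355/24.
With the rebate, buyers effectively pay Pb = Ps − 14, where Ps is the price sellers receive.
On the curves, Pb = 410 - (5/3)Q and Ps = 296/9 + (1/9)Q; the wedge Ps − Pb = 14 gives 296/9 + (1/9)Q − (410 - (5/3)Q) = 14, so Q' = 220.
Then Pb = 410 − (5/3)·220 = 130/3 and Ps = 296/9 + (1/9)·220 = 172/3.
Buyers' price falls by P* − Pb = 1355/24 − 130/3 = 13.125; sellers' price rises by Ps − P* = 172/3 − 1355/24 = 0.875.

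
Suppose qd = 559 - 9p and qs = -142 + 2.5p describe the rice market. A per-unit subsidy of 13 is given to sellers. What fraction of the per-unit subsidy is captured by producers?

Producer share = 18/23

Pre-subsidy: 559 - 9p = -142 + 2.5p gives p* = 1402/23, q* = 239/23.
With the subsidy, sellers receive ps = pb + 13 for each unit, where pb is the price buyers pay.
Supply in terms of pb becomes qs = -142 + 2.5(pb + 13) = -109.5 + 2.5pb. Setting this equal to demand: 559 - 9pb = -109.5 + 2.5pb, so pb = 1337/23.
Sellers receive ps = 1337/23 + 13 = 1636/23; q' = 559 − 9·(1337/23) = 824/23.
Buyers' price falls by p* − pb = 1402/23 − 1337/23 = 65/23; sellers' price rises by ps − p* = 1636/23 − 1402/23 = 234/23.
So producers capture (234/23)/13 = 18/23 of each unit of subsidy.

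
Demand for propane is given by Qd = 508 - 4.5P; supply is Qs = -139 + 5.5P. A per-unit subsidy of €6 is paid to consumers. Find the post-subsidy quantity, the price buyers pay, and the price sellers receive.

Pre-subsidy: 508 - 4.5P = -139 + 5.5P gives P* = 64.7, Q* = 216.85.
With the rebate, buyers effectively pay Pb = Ps − 6, where Ps is the price sellers receive.
Demand in terms of Ps becomes Qd = 508 − 4.5(Ps − 6) = 535 - 4.5Ps. Setting this equal to supply: 535 - 4.5Ps = -139 + 5.5Ps, so Ps = 67.4.
Buyers pay Pb = 67.4 − 6 = 61.4; Q' = -139 + 5.5·67.4 = 231.7.

Q' = 231.7; buyers pay €61.4; sellers receive €67.4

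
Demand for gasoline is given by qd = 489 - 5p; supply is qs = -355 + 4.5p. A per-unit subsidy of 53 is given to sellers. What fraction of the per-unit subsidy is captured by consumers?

Consumer share = 9/19

Pre-subsidy: 489 - 5p = -355 + 4.5p gives p* = 1688/19, q* = 851/19.
With the subsidy, sellers receive ps = pb + 53 for each unit, where pb is the price buyers pay.
Supply in terms of pb becomes qs = -355 + 4.5(pb + 53) = -116.5 + 4.5pb. Setting this equal to demand: 489 - 5pb = -116.5 + 4.5pb, so pb = 1211/19.
Sellers receive ps = 1211/19 + 53 = 2218/19; q' = 489 − 5·(1211/19) = 3236/19.
Buyers' price falls by p* − pb = 1688/19 − 1211/19 = 477/19; sellers' price rises by ps − p* = 2218/19 − 1688/19 = 530/19.
So consumers capture (477/19)/53 = 9/19 of each unit of subsidy.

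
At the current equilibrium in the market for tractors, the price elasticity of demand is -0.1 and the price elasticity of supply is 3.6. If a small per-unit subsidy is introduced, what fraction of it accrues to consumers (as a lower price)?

Consumer share = 36/37

For a small subsidy around the equilibrium, the benefit split depends on the relative slopes, which at a point are proportional to the elasticities.
Buyer share = εs/(εs + |εd|) = 3.6/(3.6 + 0.1) = 36/37; seller share = |εd|/(εs + |εd|) = 1/37.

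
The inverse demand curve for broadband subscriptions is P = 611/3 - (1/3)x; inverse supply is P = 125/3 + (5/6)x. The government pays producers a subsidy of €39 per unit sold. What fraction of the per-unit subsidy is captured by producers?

Producer share = 5/7

Pre-subsidy: 611/3 - (1/3)x = 125/3 + (5/6)x gives x* = 972/7 and P* = 3305/21.
With the subsidy, sellers receive Ps = Pb + 39 for each unit, where Pb is the price buyers pay.
On the curves, Pb = 611/3 - (1/3)x and Ps = 125/3 + (5/6)x; the wedge Ps − Pb = 39 gives 125/3 + (5/6)x − (611/3 - (1/3)x) = 39, so x' = 1206/7.
Then Pb = 611/3 − (1/3)·(1206/7) = 3071/21 and Ps = 125/3 + (5/6)·(1206/7) = 3890/21.
Buyers' price falls by P* − Pb = 3305/21 − 3071/21 = 78/7; sellers' price rises by Ps − P* = 3890/21 − 3305/21 = 195/7.
So producers capture (195/7)/39 = 5/7 of each unit of subsidy.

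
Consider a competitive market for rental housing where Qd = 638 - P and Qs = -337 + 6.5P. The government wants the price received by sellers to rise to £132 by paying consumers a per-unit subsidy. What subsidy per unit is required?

Required subsidy s = £15 per unit

At a seller price of 132, quantity supplied is -337 + 6.5·132 = 521.
Buyers absorb 521 only when they pay Pb with 638 − 1·Pb = 521, i.e. Pb = 117.
s = Ps − Pb = 132 − 117 = 15.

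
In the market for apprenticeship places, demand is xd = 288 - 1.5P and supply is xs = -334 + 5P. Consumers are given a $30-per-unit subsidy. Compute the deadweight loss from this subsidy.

Pre-subsidy: 288 - 1.5P = -334 + 5P gives P* = 1244/13, x* = 1878/13.
With the rebate, buyers effectively pay Pb = Ps − 30, where Ps is the price sellers receive.
Demand in terms of Ps becomes xd = 288 − 1.5(Ps − 30) = 333 - 1.5Ps. Setting this equal to supply: 333 - 1.5Ps = -334 + 5Ps, so Ps = 1334/13.
Buyers pay Pb = 1334/13 − 30 = 944/13; x' = -334 + 5·(1334/13) = 2328/13.
The subsidy expands output by 2328/13 − 1878/13 = 450/13 past the efficient level; on those units the gap between marginal cost and willingness to pay runs from 0 up to 30.
DWL = ½ × 30 × 450/13 = 6750/13.

Deadweight loss = 6750/13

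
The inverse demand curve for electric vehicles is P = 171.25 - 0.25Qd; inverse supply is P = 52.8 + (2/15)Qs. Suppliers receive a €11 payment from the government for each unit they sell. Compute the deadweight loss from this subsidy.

Deadweight loss = 3630/23

Pre-subsidy: 171.25 - 0.25Q = 52.8 + (2/15)Q gives Q* = 309 and P* = 94.
With the subsidy, sellers receive Ps = Pb + 11 for each unit, where Pb is the price buyers pay.
On the curves, Pb = 171.25 - 0.25Q and Ps = 52.8 + (2/15)Q; the wedge Ps − Pb = 11 gives 52.8 + (2/15)Q − (171.25 - 0.25Q) = 11, so Q' = 7767/23.
Then Pb = 171.25 − 0.25·(7767/23) = 1997/23 and Ps = 52.8 + (2/15)·(7767/23) = 2250/23.
The subsidy expands output by 7767/23 − 309 = 660/23 past the efficient level; on those units the gap between marginal cost and willingness to pay runs from 0 up to 11.
DWL = ½ × 11 × 660/23 = 3630/23.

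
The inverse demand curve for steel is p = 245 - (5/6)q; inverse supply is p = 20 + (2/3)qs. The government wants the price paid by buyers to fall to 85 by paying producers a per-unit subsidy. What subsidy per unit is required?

Required subsidy s = 63 per unit

At a buyer price of 85, quantity demanded is 294 − 1.2·85 = 192.
Sellers supply 192 only when they receive ps = 20 + (2/3)·192 = 148.
s = ps − pb = 148 − 85 = 63.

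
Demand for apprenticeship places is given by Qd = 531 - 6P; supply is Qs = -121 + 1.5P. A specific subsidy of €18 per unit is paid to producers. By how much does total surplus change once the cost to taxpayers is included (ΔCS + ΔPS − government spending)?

Pre-subsidy: 531 - 6P = -121 + 1.5P gives P* = 1304/15, Q* = 9.4.
With the subsidy, sellers receive Ps = Pb + 18 for each unit, where Pb is the price buyers pay.
Supply in terms of Pb becomes Qs = -121 + 1.5(Pb + 18) = -94 + 1.5Pb. Setting this equal to demand: 531 - 6Pb = -94 + 1.5Pb, so Pb = 250/3.
Sellers receive Ps = 250/3 + 18 = 304/3; Q' = 531 − 6·(250/3) = 31.
ΔCS = ½(9.4 + 31)(1304/15 − 250/3) = 72.72; ΔPS = ½(9.4 + 31)(304/3 − 1304/15) = 290.88.
Government spending = 18 × 31 = 558.
Net change = 72.72 + 290.88 − 558 = -194.4. The loss equals the DWL triangle ½·18·21.6.

Net change in total surplus = -€194.4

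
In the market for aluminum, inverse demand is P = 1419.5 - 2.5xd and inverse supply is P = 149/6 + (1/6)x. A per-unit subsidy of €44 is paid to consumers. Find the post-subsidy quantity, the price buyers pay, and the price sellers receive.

x' = 539.5; buyers pay €70.75; sellers receive €114.75

Pre-subsidy: 1419.5 - 2.5x = 149/6 + (1/6)x gives x* = 523 and P* = 112.
With the rebate, buyers effectively pay Pb = Ps − 44, where Ps is the price sellers receive.
On the curves, Pb = 1419.5 - 2.5x and Ps = 149/6 + (1/6)x; the wedge Ps − Pb = 44 gives 149/6 + (1/6)x − (1419.5 - 2.5x) = 44, so x' = 539.5.
Then Pb = 1419.5 − 2.5·539.5 = 70.75 and Ps = 149/6 + (1/6)·539.5 = 114.75.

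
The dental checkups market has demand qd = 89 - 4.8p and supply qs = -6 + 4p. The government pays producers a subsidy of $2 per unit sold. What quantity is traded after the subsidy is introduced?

q' = 457/11

Pre-subsidy: 89 - 4.8p = -6 + 4p gives p* = 475/44, q* = 409/11.
With the subsidy, sellers receive ps = pb + 2 for each unit, where pb is the price buyers pay.
Supply in terms of pb becomes qs = -6 + 4(pb + 2) = 2 + 4pb. Setting this equal to demand: 89 - 4.8pb = 2 + 4pb, so pb = 435/44.
Sellers receive ps = 435/44 + 2 = 523/44; q' = 89 − 4.8·(435/44) = 457/11.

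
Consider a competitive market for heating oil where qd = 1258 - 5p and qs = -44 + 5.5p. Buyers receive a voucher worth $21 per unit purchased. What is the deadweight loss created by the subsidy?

Deadweight loss = $577.5

Pre-subsidy: 1258 - 5p = -44 + 5.5p gives p* = 124, q* = 638.
With the rebate, buyers effectively pay pb = ps − 21, where ps is the price sellers receive.
Demand in terms of ps becomes qd = 1258 − 5(ps − 21) = 1363 - 5ps. Setting this equal to supply: 1363 - 5ps = -44 + 5.5ps, so ps = 134.
Buyers pay pb = 134 − 21 = 113; q' = -44 + 5.5·134 = 693.
The subsidy expands output by 693 − 638 = 55 past the efficient level; on those units the gap between marginal cost and willingness to pay runs from 0 up to 21.
DWL = ½ × 21 × 55 = 577.5.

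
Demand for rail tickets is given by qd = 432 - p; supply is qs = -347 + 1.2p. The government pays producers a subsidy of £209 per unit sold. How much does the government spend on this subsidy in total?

Pre-subsidy: 432 - p = -347 + 1.2p gives p* = 3895/11, q* = 857/11.
With the subsidy, sellers receive ps = pb + 209 for each unit, where pb is the price buyers pay.
Supply in terms of pb becomes qs = -347 + 1.2(pb + 209) = -96.2 + 1.2pb. Setting this equal to demand: 432 - pb = -96.2 + 1.2pb, so pb = 2641/11.
Sellers receive ps = 2641/11 + 209 = 4940/11; q' = 432 − 1·(2641/11) = 2111/11.
Government outlay = subsidy × quantity = 209 × 2111/11 = 40109.

Government cost = £40109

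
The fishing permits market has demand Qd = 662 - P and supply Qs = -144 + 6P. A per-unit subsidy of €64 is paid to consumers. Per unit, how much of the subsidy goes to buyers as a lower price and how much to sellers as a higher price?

Pre-subsidy: 662 - P = -144 + 6P gives P* = 806/7, Q* = 3828/7.
With the rebate, buyers effectively pay Pb = Ps − 64, where Ps is the price sellers receive.
Demand in terms of Ps becomes Qd = 662 − 1(Ps − 64) = 726 - Ps. Setting this equal to supply: 726 - Ps = -144 + 6Ps, so Ps = 870/7.
Buyers pay Pb = 870/7 − 64 = 422/7; Q' = -144 + 6·(870/7) = 4212/7.
Buyers' price falls by P* − Pb = 806/7 − 422/7 = 384/7; sellers' price rises by Ps − P* = 870/7 − 806/7 = 64/7.

Buyers gain 384/7 per unit; sellers gain 64/7 per unit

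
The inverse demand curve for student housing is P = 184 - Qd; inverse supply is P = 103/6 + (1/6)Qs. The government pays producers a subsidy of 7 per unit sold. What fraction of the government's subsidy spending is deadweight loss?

Pre-subsidy: 184 - Q = 103/6 + (1/6)Q gives Q* = 143 and P* = 41.
With the subsidy, sellers receive Ps = Pb + 7 for each unit, where Pb is the price buyers pay.
On the curves, Pb = 184 - Q and Ps = 103/6 + (1/6)Q; the wedge Ps − Pb = 7 gives 103/6 + (1/6)Q − (184 - Q) = 7, so Q' = 149.
Then Pb = 184 − 1·149 = 35 and Ps = 103/6 + (1/6)·149 = 42.
ΔCS = ½(143 + 149)(41 − 35) = 876; ΔPS = ½(143 + 149)(42 − 41) = 146.
Government spending = 7 × 149 = 1043.
DWL = ½ × 7 × (149 − 143) = 21; fraction = 21 / 1043 = 3/149.

DWL / government spending = 3/149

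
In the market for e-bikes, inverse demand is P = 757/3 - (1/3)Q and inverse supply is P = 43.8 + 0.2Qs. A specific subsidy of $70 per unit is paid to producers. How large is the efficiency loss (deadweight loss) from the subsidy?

Pre-subsidy: 757/3 - (1/3)Q = 43.8 + 0.2Q gives Q* = 391 and P* = 122.
With the subsidy, sellers receive Ps = Pb + 70 for each unit, where Pb is the price buyers pay.
On the curves, Pb = 757/3 - (1/3)Q and Ps = 43.8 + 0.2Q; the wedge Ps − Pb = 70 gives 43.8 + 0.2Q − (757/3 - (1/3)Q) = 70, so Q' = 522.25.
Then Pb = 757/3 − (1/3)·522.25 = 78.25 and Ps = 43.8 + 0.2·522.25 = 148.25.
The subsidy expands output by 522.25 − 391 = 131.25 past the efficient level; on those units the gap between marginal cost and willingness to pay runs from 0 up to 70.
DWL = ½ × 70 × 131.25 = 4593.75.

Deadweight loss = $4593.75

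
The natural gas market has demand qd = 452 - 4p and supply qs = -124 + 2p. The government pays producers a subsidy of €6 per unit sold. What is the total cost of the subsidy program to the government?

Government cost = €456

Pre-subsidy: 452 - 4p = -124 + 2p gives p* = 96, q* = 68.
With the subsidy, sellers receive ps = pb + 6 for each unit, where pb is the price buyers pay.
Supply in terms of pb becomes qs = -124 + 2(pb + 6) = -112 + 2pb. Setting this equal to demand: 452 - 4pb = -112 + 2pb, so pb = 94.
Sellers receive ps = 94 + 6 = 100; q' = 452 − 4·94 = 76.
Government outlay = subsidy × quantity = 6 × 76 = 456.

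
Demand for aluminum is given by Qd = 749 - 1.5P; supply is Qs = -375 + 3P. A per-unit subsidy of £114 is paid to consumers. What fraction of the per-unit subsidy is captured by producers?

Pre-subsidy: 749 - 1.5P = -375 + 3P gives P* = 2248/9, Q* = 1123/3.
With the rebate, buyers effectively pay Pb = Ps − 114, where Ps is the price sellers receive.
Demand in terms of Ps becomes Qd = 749 − 1.5(Ps − 114) = 920 - 1.5Ps. Setting this equal to supply: 920 - 1.5Ps = -375 + 3Ps, so Ps = 2590/9.
Buyers pay Pb = 2590/9 − 114 = 1564/9; Q' = -375 + 3·(2590/9) = 1465/3.
Buyers' price falls by P* − Pb = 2248/9 − 1564/9 = 76; sellers' price rises by Ps − P* = 2590/9 − 2248/9 = 38.
So producers capture 38/114 = 1/3 of each unit of subsidy.

Producer share = 1/3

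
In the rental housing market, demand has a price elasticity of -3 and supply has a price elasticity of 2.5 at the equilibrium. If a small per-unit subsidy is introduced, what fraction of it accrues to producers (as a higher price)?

For a small subsidy around the equilibrium, the benefit split depends on the relative slopes, which at a point are proportional to the elasticities.
Buyer share = εs/(εs + |εd|) = 2.5/(2.5 + 3) = 5/11; seller share = |εd|/(εs + |εd|) = 6/11.
So producers capture 6/11 of the subsidy.

Producer share = 6/11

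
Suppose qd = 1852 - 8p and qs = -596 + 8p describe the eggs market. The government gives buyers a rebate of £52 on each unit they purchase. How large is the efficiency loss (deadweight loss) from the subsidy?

Deadweight loss = £5408

Pre-subsidy: 1852 - 8p = -596 + 8p gives p* = 153, q* = 628.
With the rebate, buyers effectively pay pb = ps − 52, where ps is the price sellers receive.
Demand in terms of ps becomes qd = 1852 − 8(ps − 52) = 2268 - 8ps. Setting this equal to supply: 2268 - 8ps = -596 + 8ps, so ps = 179.
Buyers pay pb = 179 − 52 = 127; q' = -596 + 8·179 = 836.
The subsidy expands output by 836 − 628 = 208 past the efficient level; on those units the gap between marginal cost and willingness to pay runs from 0 up to 52.
DWL = ½ × 52 × 208 = 5408.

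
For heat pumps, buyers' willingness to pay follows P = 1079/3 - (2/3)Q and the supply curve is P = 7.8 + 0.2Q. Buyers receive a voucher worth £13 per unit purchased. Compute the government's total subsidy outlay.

Pre-subsidy: 1079/3 - (2/3)Q = 7.8 + 0.2Q gives Q* = 406 and P* = 89.
With the rebate, buyers effectively pay Pb = Ps − 13, where Ps is the price sellers receive.
On the curves, Pb = 1079/3 - (2/3)Q and Ps = 7.8 + 0.2Q; the wedge Ps − Pb = 13 gives 7.8 + 0.2Q − (1079/3 - (2/3)Q) = 13, so Q' = 421.
Then Pb = 1079/3 − (2/3)·421 = 79 and Ps = 7.8 + 0.2·421 = 92.
Government outlay = subsidy × quantity = 13 × 421 = 5473.

Government cost = £5473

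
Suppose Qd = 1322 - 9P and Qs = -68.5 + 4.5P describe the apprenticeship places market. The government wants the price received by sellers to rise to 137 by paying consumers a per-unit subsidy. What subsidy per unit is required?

Required subsidy s = 51 per unit

At a seller price of 137, quantity supplied is -68.5 + 4.5·137 = 548.
Buyers absorb 548 only when they pay Pb with 1322 − 9·Pb = 548, i.e. Pb = 86.
s = Ps − Pb = 137 − 86 = 51.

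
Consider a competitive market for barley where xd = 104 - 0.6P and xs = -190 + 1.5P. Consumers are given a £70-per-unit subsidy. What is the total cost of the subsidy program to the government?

Pre-subsidy: 104 - 0.6P = -190 + 1.5P gives P* = 140, x* = 20.
With the rebate, buyers effectively pay Pb = Ps − 70, where Ps is the price sellers receive.
Demand in terms of Ps becomes xd = 104 − 0.6(Ps − 70) = 146 - 0.6Ps. Setting this equal to supply: 146 - 0.6Ps = -190 + 1.5Ps, so Ps = 160.
Buyers pay Pb = 160 − 70 = 90; x' = -190 + 1.5·160 = 50.
Government outlay = subsidy × quantity = 70 × 50 = 3500.

Government cost = £3500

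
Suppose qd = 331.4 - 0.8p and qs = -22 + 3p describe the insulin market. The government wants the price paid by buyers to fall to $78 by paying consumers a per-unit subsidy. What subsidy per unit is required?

At a buyer price of 78, quantity demanded is 331.4 − 0.8·78 = 269.
Sellers supply 269 only when they receive ps with -22 + 3·ps = 269, i.e. ps = 97.
s = ps − pb = 97 − 78 = 19.

Required subsidy s = $19 per unit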